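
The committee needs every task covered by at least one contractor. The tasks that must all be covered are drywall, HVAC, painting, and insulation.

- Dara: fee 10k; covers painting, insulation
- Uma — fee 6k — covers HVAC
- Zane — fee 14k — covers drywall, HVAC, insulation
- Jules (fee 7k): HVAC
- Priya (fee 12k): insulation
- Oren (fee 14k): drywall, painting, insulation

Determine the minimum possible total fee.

20

The greedy cost-per-new-task heuristic would pick Zane and Dara for 24, but a cheaper cover exists.
Choose Uma and Oren: together they cover drywall, HVAC, painting, insulation — every task.
Total fee: 6 + 14 = 20.
No cover costs less than 20.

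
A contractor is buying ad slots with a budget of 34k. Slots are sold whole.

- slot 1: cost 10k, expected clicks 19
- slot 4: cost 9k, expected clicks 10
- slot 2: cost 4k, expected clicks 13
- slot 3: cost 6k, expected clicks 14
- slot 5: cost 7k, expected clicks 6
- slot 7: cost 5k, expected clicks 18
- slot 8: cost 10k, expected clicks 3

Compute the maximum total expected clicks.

74

Take slot 1, slot 4, slot 2, slot 3, and slot 7: cost 10 + 9 + 4 + 6 + 5 = 34 ≤ 34, expected clicks 19 + 10 + 13 + 14 + 18 = 74.
No other feasible combination does better.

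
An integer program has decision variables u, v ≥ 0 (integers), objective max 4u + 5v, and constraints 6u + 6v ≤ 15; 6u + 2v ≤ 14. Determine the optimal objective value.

10

The continuous relaxation peaks at (0, 2.5) with value 12.50; rounding to a feasible lattice point costs some objective.
(u,v)=(0,2): 6·0+6·2=12≤15, 6·0+2·2=4≤14, objective 10.
(u,v)=(1,1): 6·1+6·1=12≤15, 6·1+2·1=8≤14, objective 9.
Maximum is 10 at (u,v)=(0,2).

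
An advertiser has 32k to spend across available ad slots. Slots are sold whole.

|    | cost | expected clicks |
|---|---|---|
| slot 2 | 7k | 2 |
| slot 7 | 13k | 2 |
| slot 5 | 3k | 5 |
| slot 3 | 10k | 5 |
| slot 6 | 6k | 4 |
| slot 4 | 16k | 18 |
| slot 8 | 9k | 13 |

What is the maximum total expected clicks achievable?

36

slot 5 + slot 4 + slot 8: cost 3 + 16 + 9 = 28 ≤ 32, expected clicks 5 + 18 + 13 = 36.
slot 2 + slot 4 + slot 8: cost 7 + 16 + 9 = 32 ≤ 32, expected clicks 2 + 18 + 13 = 33.
slot 6 + slot 4 + slot 8: cost 6 + 16 + 9 = 31 ≤ 32, expected clicks 4 + 18 + 13 = 35.
Best is slot 5, slot 4, and slot 8 with total expected clicks 36.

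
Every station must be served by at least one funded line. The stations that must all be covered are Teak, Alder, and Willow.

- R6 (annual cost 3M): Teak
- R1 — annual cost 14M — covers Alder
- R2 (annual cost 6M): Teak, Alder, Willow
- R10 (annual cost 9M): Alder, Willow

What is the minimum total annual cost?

6

R2 alone covers Teak, Alder, Willow — every station.
Total annual cost: 6.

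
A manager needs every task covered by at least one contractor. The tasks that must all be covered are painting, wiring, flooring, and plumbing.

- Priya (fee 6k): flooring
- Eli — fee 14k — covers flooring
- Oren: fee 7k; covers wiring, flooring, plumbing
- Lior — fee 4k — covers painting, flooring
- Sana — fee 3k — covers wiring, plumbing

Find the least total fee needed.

Choose Lior and Sana: together they cover painting, wiring, flooring, plumbing — every task.
Total fee: 4 + 3 = 7.
No cover costs less than 7.

7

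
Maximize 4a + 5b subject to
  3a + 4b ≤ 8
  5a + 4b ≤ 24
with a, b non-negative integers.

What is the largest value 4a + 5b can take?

10

Relaxing integrality, the LP optimum is 10.67 at (a,b) = (2.67, 0), which is not an integer point.
(a,b)=(0,2): 3·0+4·2=8≤8, 5·0+4·2=8≤24, objective 10.
(a,b)=(1,1): 3·1+4·1=7≤8, 5·1+4·1=9≤24, objective 9.
(a,b)=(2,0): 3·2+4·0=6≤8, 5·2+4·0=10≤24, objective 8.
No feasible integer point exceeds 10.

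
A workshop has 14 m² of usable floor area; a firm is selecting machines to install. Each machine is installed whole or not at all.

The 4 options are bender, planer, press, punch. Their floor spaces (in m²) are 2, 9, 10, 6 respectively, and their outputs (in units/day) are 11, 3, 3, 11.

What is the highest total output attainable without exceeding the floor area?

22

This is a 0-1 knapsack instance.
Allowing fractional choices, the relaxed optimum would be about 24.0, but machines are indivisible.
bender + planer: floor space 2 + 9 = 11 ≤ 14, output 11 + 3 = 14.
bender + punch: floor space 2 + 6 = 8 ≤ 14, output 11 + 11 = 22.
Best is bender and punch with total output 22.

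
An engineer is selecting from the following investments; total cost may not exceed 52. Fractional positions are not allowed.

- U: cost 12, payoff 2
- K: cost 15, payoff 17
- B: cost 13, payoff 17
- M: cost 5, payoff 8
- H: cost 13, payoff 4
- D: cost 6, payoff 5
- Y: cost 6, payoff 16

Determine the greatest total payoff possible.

63

This is an integer program with binary decision variables.
Allowing fractional choices, the relaxed optimum would be about 65.2, but investments are indivisible.
K + B + M + H + Y: cost 15 + 13 + 5 + 13 + 6 = 52 ≤ 52, payoff 17 + 17 + 8 + 4 + 16 = 62.
K + B + M + D + Y: cost 15 + 13 + 5 + 6 + 6 = 45 ≤ 52, payoff 17 + 17 + 8 + 5 + 16 = 63.
U + K + B + M + Y: cost 12 + 15 + 13 + 5 + 6 = 51 ≤ 52, payoff 2 + 17 + 17 + 8 + 16 = 60.
Best is K, B, M, D, and Y with total payoff 63.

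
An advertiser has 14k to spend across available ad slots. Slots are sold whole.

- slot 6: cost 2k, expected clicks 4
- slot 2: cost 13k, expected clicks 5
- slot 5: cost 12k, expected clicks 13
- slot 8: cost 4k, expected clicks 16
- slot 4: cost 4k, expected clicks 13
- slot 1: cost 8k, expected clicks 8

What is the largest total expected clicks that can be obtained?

slot 8 + slot 4: cost 4 + 4 = 8 ≤ 14, expected clicks 16 + 13 = 29.
slot 6 + slot 8 + slot 4: cost 2 + 4 + 4 = 10 ≤ 14, expected clicks 4 + 16 + 13 = 33.
Best is slot 6, slot 8, and slot 4 with total expected clicks 33.

33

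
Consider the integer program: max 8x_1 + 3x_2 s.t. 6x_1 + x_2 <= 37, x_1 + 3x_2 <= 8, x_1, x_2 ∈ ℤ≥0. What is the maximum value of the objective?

The continuous relaxation peaks at (6.06, 0.647) with value 50.41; rounding to a feasible lattice point costs some objective.
(x_1,x_2)=(6,0): 6·6+1·0=36≤37, 1·6+3·0=6≤8, objective 48.
(x_1,x_2)=(5,1): 6·5+1·1=31≤37, 1·5+3·1=8≤8, objective 43.
(x_1,x_2)=(5,0): 6·5+1·0=30≤37, 1·5+3·0=5≤8, objective 40.
The best lattice point is (6,0), giving 48.

48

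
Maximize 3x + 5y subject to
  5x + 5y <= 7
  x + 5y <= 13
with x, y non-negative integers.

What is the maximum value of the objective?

5

(x,y)=(0,1) is feasible, giving 5.
(x,y)=(1,0) is feasible, giving 3.
(x,y)=(0,0) is feasible, giving 0.
The best lattice point is (0,1), giving 5.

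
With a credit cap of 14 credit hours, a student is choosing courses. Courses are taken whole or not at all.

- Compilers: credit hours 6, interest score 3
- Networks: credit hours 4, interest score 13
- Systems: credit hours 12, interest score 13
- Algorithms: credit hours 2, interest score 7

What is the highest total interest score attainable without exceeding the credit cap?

Compilers + Networks + Algorithms: credit hours 6 + 4 + 2 = 12 ≤ 14, interest score 3 + 13 + 7 = 23.
Networks + Algorithms: credit hours 4 + 2 = 6 ≤ 14, interest score 13 + 7 = 20.
Best is Compilers, Networks, and Algorithms with total interest score 23.

23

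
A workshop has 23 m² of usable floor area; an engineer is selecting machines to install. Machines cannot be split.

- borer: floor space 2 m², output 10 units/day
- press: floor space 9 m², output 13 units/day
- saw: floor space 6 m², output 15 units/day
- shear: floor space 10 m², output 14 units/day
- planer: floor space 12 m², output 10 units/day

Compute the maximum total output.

borer + press + shear: floor space 2 + 9 + 10 = 21 ≤ 23, output 10 + 13 + 14 = 37.
borer + saw + shear: floor space 2 + 6 + 10 = 18 ≤ 23, output 10 + 15 + 14 = 39.
borer + press + saw: floor space 2 + 9 + 6 = 17 ≤ 23, output 10 + 13 + 15 = 38.
Best is borer, saw, and shear with total output 39.

39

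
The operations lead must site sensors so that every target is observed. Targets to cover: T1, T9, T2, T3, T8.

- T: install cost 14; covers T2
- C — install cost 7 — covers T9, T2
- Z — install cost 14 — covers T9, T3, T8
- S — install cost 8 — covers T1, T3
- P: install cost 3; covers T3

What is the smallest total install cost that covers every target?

The greedy cost-per-new-target heuristic would pick P, C, S, and Z for 32, but a cheaper cover exists.
Choose C, Z, and S: together they cover T1, T9, T2, T3, T8 — every target.
Total install cost: 7 + 14 + 8 = 29.
No cover costs less than 29.

29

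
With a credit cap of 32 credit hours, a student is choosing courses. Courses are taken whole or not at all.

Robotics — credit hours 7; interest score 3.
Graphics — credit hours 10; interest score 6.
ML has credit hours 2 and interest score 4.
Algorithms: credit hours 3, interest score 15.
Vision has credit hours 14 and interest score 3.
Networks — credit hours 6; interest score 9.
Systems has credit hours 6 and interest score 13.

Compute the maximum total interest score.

Robotics + Graphics + Algorithms + Networks + Systems: credit hours 7 + 10 + 3 + 6 + 6 = 32 ≤ 32, interest score 3 + 6 + 15 + 9 + 13 = 46.
Graphics + ML + Algorithms + Networks + Systems: credit hours 10 + 2 + 3 + 6 + 6 = 27 ≤ 32, interest score 6 + 4 + 15 + 9 + 13 = 47.
Best is Graphics, ML, Algorithms, Networks, and Systems with total interest score 47.

47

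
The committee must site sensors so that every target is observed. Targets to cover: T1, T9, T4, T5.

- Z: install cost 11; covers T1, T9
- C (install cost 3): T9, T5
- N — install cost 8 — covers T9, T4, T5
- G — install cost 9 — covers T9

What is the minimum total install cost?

19

The greedy cost-per-new-target heuristic would pick C, N, and Z for 22, but a cheaper cover exists.
Choose Z and N: together they cover T1, T9, T4, T5 — every target.
Total install cost: 11 + 8 = 19.
No cover costs less than 19.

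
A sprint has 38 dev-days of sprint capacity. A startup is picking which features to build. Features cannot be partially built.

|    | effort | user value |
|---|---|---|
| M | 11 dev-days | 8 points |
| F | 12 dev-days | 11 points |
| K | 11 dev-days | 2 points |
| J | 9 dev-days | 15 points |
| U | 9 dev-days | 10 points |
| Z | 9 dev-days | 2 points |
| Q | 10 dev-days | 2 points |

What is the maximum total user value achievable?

Allowing fractional choices, the relaxed optimum would be about 41.8, but features are indivisible.
M + F + J: effort 11 + 12 + 9 = 32 ≤ 38, user value 8 + 11 + 15 = 34.
F + J + U: effort 12 + 9 + 9 = 30 ≤ 38, user value 11 + 15 + 10 = 36.
M + J + U + Z: effort 11 + 9 + 9 + 9 = 38 ≤ 38, user value 8 + 15 + 10 + 2 = 35.
Best is F, J, and U with total user value 36.

36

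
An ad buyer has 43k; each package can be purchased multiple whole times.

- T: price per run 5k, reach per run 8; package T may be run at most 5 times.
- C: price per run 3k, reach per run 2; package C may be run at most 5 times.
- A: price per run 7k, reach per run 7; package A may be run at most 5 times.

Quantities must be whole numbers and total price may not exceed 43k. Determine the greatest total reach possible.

5×T, 1×C, and 2×A: price 42 ≤ 43, reach 5·8 + 1·2 + 2·7 = 56.
5×T and 2×A: price 39 ≤ 43, reach 5·8 + 2·7 = 54.
Best is 56.

56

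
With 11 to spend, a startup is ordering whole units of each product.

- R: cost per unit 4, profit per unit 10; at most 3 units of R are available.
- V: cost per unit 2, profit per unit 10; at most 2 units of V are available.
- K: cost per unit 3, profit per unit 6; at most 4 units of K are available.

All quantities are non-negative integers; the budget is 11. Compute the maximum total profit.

2×V and 2×K: cost 10 ≤ 11, profit 2·10 + 2·6 = 32.
1×R, 2×V, and 1×K: cost 11 ≤ 11, profit 1·10 + 2·10 + 1·6 = 36.
Best is 36.

36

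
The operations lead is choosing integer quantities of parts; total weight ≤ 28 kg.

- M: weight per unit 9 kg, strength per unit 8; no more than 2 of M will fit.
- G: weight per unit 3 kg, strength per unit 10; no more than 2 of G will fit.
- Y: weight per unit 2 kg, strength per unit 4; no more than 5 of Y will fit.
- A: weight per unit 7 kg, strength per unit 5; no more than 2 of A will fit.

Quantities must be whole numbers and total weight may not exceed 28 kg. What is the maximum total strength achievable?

48

2×G, 4×Y, and 2×A: weight 28 ≤ 28, strength 2·10 + 4·4 + 2·5 = 46.
1×M, 2×G, and 5×Y: weight 25 ≤ 28, strength 1·8 + 2·10 + 5·4 = 48.
Best is 48.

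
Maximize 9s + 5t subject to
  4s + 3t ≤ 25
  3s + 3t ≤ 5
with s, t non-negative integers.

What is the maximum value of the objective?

9

The continuous relaxation peaks at (1.67, 0) with value 15.00; rounding to a feasible lattice point costs some objective.
(s,t)=(1,0): 4·1+3·0=4≤25, 3·1+3·0=3≤5, objective 9.
(s,t)=(0,1): 4·0+3·1=3≤25, 3·0+3·1=3≤5, objective 5.
(s,t)=(0,0): 4·0+3·0=0≤25, 3·0+3·0=0≤5, objective 0.
Maximum is 9 at (s,t)=(1,0).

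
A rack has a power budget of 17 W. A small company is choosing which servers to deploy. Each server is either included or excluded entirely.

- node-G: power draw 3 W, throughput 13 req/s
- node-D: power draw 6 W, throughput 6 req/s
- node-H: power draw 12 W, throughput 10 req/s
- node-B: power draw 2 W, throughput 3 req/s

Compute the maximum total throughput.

node-G + node-D + node-B: power draw 3 + 6 + 2 = 11 ≤ 17, throughput 13 + 6 + 3 = 22.
node-G + node-H: power draw 3 + 12 = 15 ≤ 17, throughput 13 + 10 = 23.
node-G + node-H + node-B: power draw 3 + 12 + 2 = 17 ≤ 17, throughput 13 + 10 + 3 = 26.
Best is node-G, node-H, and node-B with total throughput 26.

26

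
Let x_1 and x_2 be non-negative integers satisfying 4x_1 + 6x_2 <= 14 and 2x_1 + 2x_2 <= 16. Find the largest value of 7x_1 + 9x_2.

23

The continuous relaxation peaks at (3.5, 0) with value 24.50; rounding to a feasible lattice point costs some objective.
(x_1,x_2)=(2,1): 4·2+6·1=14≤14, 2·2+2·1=6≤16, objective 23.
(x_1,x_2)=(3,0): 4·3+6·0=12≤14, 2·3+2·0=6≤16, objective 21.
(x_1,x_2)=(1,1): 4·1+6·1=10≤14, 2·1+2·1=4≤16, objective 16.
The best lattice point is (2,1), giving 23.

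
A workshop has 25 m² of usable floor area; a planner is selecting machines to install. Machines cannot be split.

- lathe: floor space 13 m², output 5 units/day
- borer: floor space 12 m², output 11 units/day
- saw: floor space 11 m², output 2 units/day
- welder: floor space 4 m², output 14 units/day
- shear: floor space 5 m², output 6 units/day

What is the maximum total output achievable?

31

Treat it as a binary knapsack problem.
Allowing fractional choices, the relaxed optimum would be about 32.5, but machines are indivisible.
borer + welder: floor space 12 + 4 = 16 ≤ 25, output 11 + 14 = 25.
lathe + welder + shear: floor space 13 + 4 + 5 = 22 ≤ 25, output 5 + 14 + 6 = 25.
borer + welder + shear: floor space 12 + 4 + 5 = 21 ≤ 25, output 11 + 14 + 6 = 31.
Best is borer, welder, and shear with total output 31.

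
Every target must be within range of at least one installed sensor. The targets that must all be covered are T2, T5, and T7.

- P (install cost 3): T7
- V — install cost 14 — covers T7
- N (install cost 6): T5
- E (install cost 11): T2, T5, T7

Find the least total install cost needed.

This is a weighted set-cover instance.
The greedy cost-per-new-target heuristic would pick P and E for 14, but a cheaper cover exists.
E alone covers T2, T5, T7 — every target.
Total install cost: 11.
No cover costs less than 11.

11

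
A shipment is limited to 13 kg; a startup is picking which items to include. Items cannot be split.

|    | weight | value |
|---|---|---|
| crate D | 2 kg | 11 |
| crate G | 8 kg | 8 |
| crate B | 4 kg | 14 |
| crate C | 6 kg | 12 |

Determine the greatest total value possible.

37

crate D + crate B + crate C: weight 2 + 4 + 6 = 12 ≤ 13, value 11 + 14 + 12 = 37.
crate D + crate B: weight 2 + 4 = 6 ≤ 13, value 11 + 14 = 25.
crate B + crate C: weight 4 + 6 = 10 ≤ 13, value 14 + 12 = 26.
Best is crate D, crate B, and crate C with total value 37.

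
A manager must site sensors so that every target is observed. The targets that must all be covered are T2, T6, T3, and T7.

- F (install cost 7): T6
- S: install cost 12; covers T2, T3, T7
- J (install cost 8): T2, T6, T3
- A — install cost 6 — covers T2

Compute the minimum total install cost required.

Choose F and S: together they cover T2, T6, T3, T7 — every target.
Total install cost: 7 + 12 = 19.

19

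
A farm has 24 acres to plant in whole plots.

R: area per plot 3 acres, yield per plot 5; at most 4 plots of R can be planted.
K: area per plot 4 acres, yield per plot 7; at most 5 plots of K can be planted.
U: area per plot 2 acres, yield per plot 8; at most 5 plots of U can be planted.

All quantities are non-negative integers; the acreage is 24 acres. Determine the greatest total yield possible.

64

Take 2×R, 2×K, and 5×U: area 24 ≤ 24, yield 2·5 + 2·7 + 5·8 = 64.
U has the best ratio (8/2) and is taken to its limit of 5; remaining capacity is filled optimally with the others.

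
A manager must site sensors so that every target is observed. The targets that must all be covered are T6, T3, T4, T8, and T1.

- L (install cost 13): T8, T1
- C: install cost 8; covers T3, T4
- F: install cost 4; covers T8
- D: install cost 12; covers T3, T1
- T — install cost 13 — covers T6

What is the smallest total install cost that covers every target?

The greedy cost-per-new-target heuristic would pick C, F, D, and T for 37, but a cheaper cover exists.
Choose L, C, and T: together they cover T6, T3, T4, T8, T1 — every target.
Total install cost: 13 + 8 + 13 = 34.
No cover costs less than 34.

34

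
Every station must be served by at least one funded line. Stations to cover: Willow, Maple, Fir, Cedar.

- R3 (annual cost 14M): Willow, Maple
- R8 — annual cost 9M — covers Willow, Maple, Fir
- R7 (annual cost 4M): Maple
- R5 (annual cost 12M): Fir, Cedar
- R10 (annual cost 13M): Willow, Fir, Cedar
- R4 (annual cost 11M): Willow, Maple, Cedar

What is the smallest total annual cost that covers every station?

17

The greedy cost-per-new-station heuristic would pick R8 and R4 for 20, but a cheaper cover exists.
Choose R7 and R10: together they cover Willow, Maple, Fir, Cedar — every station.
Total annual cost: 4 + 13 = 17.
No cover costs less than 17.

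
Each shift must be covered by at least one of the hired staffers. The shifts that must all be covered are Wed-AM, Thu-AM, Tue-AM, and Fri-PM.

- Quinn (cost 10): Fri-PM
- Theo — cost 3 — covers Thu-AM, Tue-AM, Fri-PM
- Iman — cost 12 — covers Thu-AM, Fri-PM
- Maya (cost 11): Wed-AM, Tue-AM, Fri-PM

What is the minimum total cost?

Choose Theo and Maya: together they cover Wed-AM, Thu-AM, Tue-AM, Fri-PM — every shift.
Total cost: 3 + 11 = 14.
No cover costs less than 14.

14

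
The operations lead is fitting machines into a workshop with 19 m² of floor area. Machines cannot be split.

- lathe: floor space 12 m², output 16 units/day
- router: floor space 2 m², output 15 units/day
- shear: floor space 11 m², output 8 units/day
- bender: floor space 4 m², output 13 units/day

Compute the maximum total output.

44

Allowing fractional choices, the relaxed optimum would be about 44.7, but machines are indivisible.
lathe + router: floor space 12 + 2 = 14 ≤ 19, output 16 + 15 = 31.
lathe + router + bender: floor space 12 + 2 + 4 = 18 ≤ 19, output 16 + 15 + 13 = 44.
router + shear + bender: floor space 2 + 11 + 4 = 17 ≤ 19, output 15 + 8 + 13 = 36.
Best is lathe, router, and bender with total output 44.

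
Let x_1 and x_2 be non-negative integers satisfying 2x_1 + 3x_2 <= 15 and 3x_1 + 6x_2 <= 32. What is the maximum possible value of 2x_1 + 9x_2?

45

(x_1,x_2)=(0,5) is feasible, giving 45.
(x_1,x_2)=(1,4) is feasible, giving 38.
(x_1,x_2)=(0,4) is feasible, giving 36.
No feasible integer point exceeds 45.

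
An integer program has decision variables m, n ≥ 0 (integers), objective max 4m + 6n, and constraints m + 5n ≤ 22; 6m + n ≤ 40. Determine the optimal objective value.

The continuous relaxation peaks at (6.14, 3.17) with value 43.59; rounding to a feasible lattice point costs some objective.
(m,n)=(6,3): 1·6+5·3=21≤22, 6·6+1·3=39≤40, objective 42.
(m,n)=(5,3): 1·5+5·3=20≤22, 6·5+1·3=33≤40, objective 38.
(m,n)=(6,2): 1·6+5·2=16≤22, 6·6+1·2=38≤40, objective 36.
(m,n)=(5,2): 1·5+5·2=15≤22, 6·5+1·2=32≤40, objective 32.
No feasible integer point exceeds 42.

42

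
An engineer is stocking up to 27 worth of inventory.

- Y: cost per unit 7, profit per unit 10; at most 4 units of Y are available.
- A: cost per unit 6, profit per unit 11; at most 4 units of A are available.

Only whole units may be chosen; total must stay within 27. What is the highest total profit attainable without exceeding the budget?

Take 4×A: cost 24 ≤ 27, profit 4·11 = 44.
A has the best ratio (11/6) and is taken to its limit of 4; remaining capacity is filled optimally with the others.

44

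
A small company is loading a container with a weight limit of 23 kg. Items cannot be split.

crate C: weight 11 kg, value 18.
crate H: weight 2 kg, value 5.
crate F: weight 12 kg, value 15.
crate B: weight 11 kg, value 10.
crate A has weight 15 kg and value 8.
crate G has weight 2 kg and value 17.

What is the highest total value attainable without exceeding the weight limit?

40

Treat it as a binary knapsack problem.
Allowing fractional choices, the relaxed optimum would be about 50.0, but items are indivisible.
crate C + crate G: weight 11 + 2 = 13 ≤ 23, value 18 + 17 = 35.
crate C + crate H + crate G: weight 11 + 2 + 2 = 15 ≤ 23, value 18 + 5 + 17 = 40.
crate H + crate F + crate G: weight 2 + 12 + 2 = 16 ≤ 23, value 5 + 15 + 17 = 37.
Best is crate C, crate H, and crate G with total value 40.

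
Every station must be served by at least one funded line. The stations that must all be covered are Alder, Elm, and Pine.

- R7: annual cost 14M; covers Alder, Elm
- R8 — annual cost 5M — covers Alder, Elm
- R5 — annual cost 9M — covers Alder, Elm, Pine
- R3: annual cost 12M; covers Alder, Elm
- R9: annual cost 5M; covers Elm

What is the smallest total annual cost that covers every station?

9

The greedy cost-per-new-station heuristic would pick R8 and R5 for 14, but a cheaper cover exists.
R5 alone covers Alder, Elm, Pine — every station.
Total annual cost: 9.
No cover costs less than 9.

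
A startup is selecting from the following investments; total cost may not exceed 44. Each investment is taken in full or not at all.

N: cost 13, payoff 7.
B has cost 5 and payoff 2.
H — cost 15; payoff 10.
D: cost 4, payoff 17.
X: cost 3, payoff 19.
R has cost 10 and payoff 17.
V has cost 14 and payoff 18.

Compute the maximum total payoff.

N + D + X + R + V: cost 13 + 4 + 3 + 10 + 14 = 44 ≤ 44, payoff 7 + 17 + 19 + 17 + 18 = 78.
B + D + X + R + V: cost 5 + 4 + 3 + 10 + 14 = 36 ≤ 44, payoff 2 + 17 + 19 + 17 + 18 = 73.
Best is N, D, X, R, and V with total payoff 78.

78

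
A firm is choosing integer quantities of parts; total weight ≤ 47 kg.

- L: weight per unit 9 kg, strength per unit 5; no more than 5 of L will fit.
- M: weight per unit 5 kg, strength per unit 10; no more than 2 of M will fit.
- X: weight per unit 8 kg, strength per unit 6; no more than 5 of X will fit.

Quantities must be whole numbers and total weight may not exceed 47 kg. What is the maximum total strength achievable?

44

Take 2×M and 4×X: weight 42 ≤ 47, strength 2·10 + 4·6 = 44.
M has the best ratio (10/5) and is taken to its limit of 2; remaining capacity is filled optimally with the others.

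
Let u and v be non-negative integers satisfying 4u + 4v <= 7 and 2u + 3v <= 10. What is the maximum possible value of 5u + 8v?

8

Relaxing integrality, the LP optimum is 14.00 at (u,v) = (0, 1.75), which is not an integer point.
(u,v)=(0,1) is feasible, giving 8.
(u,v)=(1,0) is feasible, giving 5.
(u,v)=(0,0) is feasible, giving 0.
The best lattice point is (0,1), giving 8.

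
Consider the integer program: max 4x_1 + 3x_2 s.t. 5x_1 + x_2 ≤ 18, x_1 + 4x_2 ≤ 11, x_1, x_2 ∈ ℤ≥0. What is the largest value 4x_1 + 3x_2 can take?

Relaxing integrality, the LP optimum is 18.68 at (x_1,x_2) = (3.21, 1.95), which is not an integer point.
(x_1,x_2)=(3,2): 5·3+1·2=17≤18, 1·3+4·2=11≤11, objective 18.
(x_1,x_2)=(3,1): 5·3+1·1=16≤18, 1·3+4·1=7≤11, objective 15.
The best lattice point is (3,2), giving 18.

18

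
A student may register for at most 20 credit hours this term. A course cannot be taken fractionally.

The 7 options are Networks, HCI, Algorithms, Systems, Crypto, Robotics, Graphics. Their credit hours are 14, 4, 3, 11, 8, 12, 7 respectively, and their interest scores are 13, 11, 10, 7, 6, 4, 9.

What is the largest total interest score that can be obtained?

30

This is an integer program with binary decision variables.
Allowing fractional choices, the relaxed optimum would be about 35.6, but courses are indivisible.
HCI + Algorithms + Systems: credit hours 4 + 3 + 11 = 18 ≤ 20, interest score 11 + 10 + 7 = 28.
HCI + Algorithms + Crypto: credit hours 4 + 3 + 8 = 15 ≤ 20, interest score 11 + 10 + 6 = 27.
HCI + Algorithms + Graphics: credit hours 4 + 3 + 7 = 14 ≤ 20, interest score 11 + 10 + 9 = 30.
Best is HCI, Algorithms, and Graphics with total interest score 30.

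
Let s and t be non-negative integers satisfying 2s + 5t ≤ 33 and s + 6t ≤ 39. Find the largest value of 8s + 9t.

(s,t)=(16,0): 2·16+5·0=32≤33, 1·16+6·0=16≤39, objective 128.
(s,t)=(15,0): 2·15+5·0=30≤33, 1·15+6·0=15≤39, objective 120.
No feasible integer point exceeds 128.

128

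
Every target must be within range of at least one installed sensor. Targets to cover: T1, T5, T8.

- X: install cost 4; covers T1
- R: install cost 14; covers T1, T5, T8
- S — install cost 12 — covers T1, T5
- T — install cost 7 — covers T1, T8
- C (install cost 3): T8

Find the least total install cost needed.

14

This is a weighted set-cover instance.
The greedy cost-per-new-target heuristic would pick C, X, and S for 19, but a cheaper cover exists.
R alone covers T1, T5, T8 — every target.
Total install cost: 14.
No cover costs less than 14.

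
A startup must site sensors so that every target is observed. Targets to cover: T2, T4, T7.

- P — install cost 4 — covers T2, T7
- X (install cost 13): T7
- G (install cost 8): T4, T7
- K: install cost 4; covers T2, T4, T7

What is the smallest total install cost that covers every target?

4

K alone covers T2, T4, T7 — every target.
Total install cost: 4.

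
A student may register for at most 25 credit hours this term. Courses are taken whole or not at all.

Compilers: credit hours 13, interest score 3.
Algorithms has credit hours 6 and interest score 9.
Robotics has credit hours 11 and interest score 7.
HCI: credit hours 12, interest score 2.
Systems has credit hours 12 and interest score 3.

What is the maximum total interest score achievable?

16

Allowing fractional choices, the relaxed optimum would be about 18.0, but courses are indivisible.
Algorithms + Systems: credit hours 6 + 12 = 18 ≤ 25, interest score 9 + 3 = 12.
Algorithms + Robotics: credit hours 6 + 11 = 17 ≤ 25, interest score 9 + 7 = 16.
Compilers + Algorithms: credit hours 13 + 6 = 19 ≤ 25, interest score 3 + 9 = 12.
Best is Algorithms and Robotics with total interest score 16.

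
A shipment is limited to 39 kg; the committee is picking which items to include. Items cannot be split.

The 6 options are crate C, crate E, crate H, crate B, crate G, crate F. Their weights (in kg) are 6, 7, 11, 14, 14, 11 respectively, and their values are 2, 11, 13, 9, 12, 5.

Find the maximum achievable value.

38

Allowing fractional choices, the relaxed optimum would be about 40.5, but items are indivisible.
crate E + crate H + crate G: weight 7 + 11 + 14 = 32 ≤ 39, value 11 + 13 + 12 = 36.
crate C + crate E + crate H + crate G: weight 6 + 7 + 11 + 14 = 38 ≤ 39, value 2 + 11 + 13 + 12 = 38.
crate C + crate E + crate H + crate B: weight 6 + 7 + 11 + 14 = 38 ≤ 39, value 2 + 11 + 13 + 9 = 35.
Best is crate C, crate E, crate H, and crate G with total value 38.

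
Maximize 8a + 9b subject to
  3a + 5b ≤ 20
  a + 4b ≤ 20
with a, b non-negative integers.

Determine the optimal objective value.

Relaxing integrality, the LP optimum is 53.33 at (a,b) = (6.67, 0), which is not an integer point.
(a,b)=(5,1): 3·5+5·1=20≤20, 1·5+4·1=9≤20, objective 49.
(a,b)=(6,0): 3·6+5·0=18≤20, 1·6+4·0=6≤20, objective 48.
(a,b)=(4,1): 3·4+5·1=17≤20, 1·4+4·1=8≤20, objective 41.
Maximum is 49 at (a,b)=(5,1).

49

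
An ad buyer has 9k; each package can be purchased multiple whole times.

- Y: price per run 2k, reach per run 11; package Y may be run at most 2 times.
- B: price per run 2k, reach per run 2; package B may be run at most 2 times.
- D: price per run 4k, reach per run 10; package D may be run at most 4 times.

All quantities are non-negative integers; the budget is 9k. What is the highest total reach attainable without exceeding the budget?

32

This is a bounded integer knapsack.
2×Y and 2×B: price 8 ≤ 9, reach 2·11 + 2·2 = 26.
2×Y and 1×D: price 8 ≤ 9, reach 2·11 + 1·10 = 32.
Best is 32.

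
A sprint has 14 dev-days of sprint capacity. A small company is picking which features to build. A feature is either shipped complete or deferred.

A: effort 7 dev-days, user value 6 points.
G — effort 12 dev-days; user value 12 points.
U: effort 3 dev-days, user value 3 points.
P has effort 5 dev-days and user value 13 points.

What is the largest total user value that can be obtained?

19

This is an integer program with binary decision variables.
Take A and P: effort 7 + 5 = 12 ≤ 14, user value 6 + 13 = 19.
No other feasible combination does better.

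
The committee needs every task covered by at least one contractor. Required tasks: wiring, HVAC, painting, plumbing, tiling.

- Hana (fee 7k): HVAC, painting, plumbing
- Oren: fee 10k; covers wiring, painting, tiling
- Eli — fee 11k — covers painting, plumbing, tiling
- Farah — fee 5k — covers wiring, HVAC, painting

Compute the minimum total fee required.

Choose Eli and Farah: together they cover wiring, HVAC, painting, plumbing, tiling — every task.
Total fee: 11 + 5 = 16.
No cover costs less than 16.

16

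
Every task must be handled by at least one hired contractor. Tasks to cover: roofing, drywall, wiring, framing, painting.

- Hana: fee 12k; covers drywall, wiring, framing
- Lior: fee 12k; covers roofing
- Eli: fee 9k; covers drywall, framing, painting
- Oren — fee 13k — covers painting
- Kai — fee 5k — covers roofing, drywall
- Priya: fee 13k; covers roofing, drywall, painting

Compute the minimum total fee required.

25

This is a weighted set-cover instance.
The greedy cost-per-new-task heuristic would pick Kai, Eli, and Hana for 26, but a cheaper cover exists.
Choose Hana and Priya: together they cover roofing, drywall, wiring, framing, painting — every task.
Total fee: 12 + 13 = 25.
No cover costs less than 25.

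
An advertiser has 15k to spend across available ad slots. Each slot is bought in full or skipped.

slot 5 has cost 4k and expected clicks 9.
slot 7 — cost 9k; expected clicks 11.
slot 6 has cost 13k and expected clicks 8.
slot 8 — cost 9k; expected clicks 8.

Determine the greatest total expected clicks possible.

20

Take slot 5 and slot 7: cost 4 + 9 = 13 ≤ 15, expected clicks 9 + 11 = 20.
No other feasible combination does better.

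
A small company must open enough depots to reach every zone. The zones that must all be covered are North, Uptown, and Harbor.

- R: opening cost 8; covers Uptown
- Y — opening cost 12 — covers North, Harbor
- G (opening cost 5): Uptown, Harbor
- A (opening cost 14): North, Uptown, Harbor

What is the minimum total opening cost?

A alone covers North, Uptown, Harbor — every zone.
Total opening cost: 14.

14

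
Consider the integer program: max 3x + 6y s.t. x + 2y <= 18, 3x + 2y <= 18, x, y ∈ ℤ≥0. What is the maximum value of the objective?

54

(x,y)=(0,9) is feasible, giving 54.
(x,y)=(0,8) is feasible, giving 48.
Maximum is 54 at (x,y)=(0,9).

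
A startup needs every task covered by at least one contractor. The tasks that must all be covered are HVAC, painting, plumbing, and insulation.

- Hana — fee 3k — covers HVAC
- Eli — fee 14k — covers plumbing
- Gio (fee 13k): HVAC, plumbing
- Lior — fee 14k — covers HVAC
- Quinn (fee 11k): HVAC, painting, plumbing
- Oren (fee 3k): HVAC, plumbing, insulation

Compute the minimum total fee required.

This is a weighted set-cover instance.
Choose Quinn and Oren: together they cover HVAC, painting, plumbing, insulation — every task.
Total fee: 11 + 3 = 14.
No cover costs less than 14.

14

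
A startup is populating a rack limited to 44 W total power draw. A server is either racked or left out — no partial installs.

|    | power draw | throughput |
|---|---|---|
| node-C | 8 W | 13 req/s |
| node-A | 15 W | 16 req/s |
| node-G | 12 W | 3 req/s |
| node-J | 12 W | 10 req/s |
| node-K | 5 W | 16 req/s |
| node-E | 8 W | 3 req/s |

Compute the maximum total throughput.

55

Take node-C, node-A, node-J, and node-K: power draw 8 + 15 + 12 + 5 = 40 ≤ 44, throughput 13 + 16 + 10 + 16 = 55.
No other feasible combination does better.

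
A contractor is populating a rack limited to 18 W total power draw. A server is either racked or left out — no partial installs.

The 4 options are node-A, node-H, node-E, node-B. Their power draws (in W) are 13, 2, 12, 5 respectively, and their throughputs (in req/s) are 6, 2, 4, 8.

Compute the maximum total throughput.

14

This is an integer program with binary decision variables.
node-A + node-B: power draw 13 + 5 = 18 ≤ 18, throughput 6 + 8 = 14.
node-E + node-B: power draw 12 + 5 = 17 ≤ 18, throughput 4 + 8 = 12.
node-H + node-B: power draw 2 + 5 = 7 ≤ 18, throughput 2 + 8 = 10.
Best is node-A and node-B with total throughput 14.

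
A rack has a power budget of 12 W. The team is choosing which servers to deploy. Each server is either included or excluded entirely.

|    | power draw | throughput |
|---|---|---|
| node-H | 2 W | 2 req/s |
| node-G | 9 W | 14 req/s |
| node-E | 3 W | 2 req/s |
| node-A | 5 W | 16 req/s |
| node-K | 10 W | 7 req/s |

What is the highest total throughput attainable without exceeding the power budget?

node-H + node-E + node-A: power draw 2 + 3 + 5 = 10 ≤ 12, throughput 2 + 2 + 16 = 20.
node-E + node-A: power draw 3 + 5 = 8 ≤ 12, throughput 2 + 16 = 18.
node-H + node-A: power draw 2 + 5 = 7 ≤ 12, throughput 2 + 16 = 18.
Best is node-H, node-E, and node-A with total throughput 20.

20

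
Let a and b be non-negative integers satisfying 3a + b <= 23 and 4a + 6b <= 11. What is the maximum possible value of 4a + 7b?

11

The continuous relaxation peaks at (0, 1.83) with value 12.83; rounding to a feasible lattice point costs some objective.
(a,b)=(1,1): 3·1+1·1=4≤23, 4·1+6·1=10≤11, objective 11.
(a,b)=(2,0): 3·2+1·0=6≤23, 4·2+6·0=8≤11, objective 8.
Maximum is 11 at (a,b)=(1,1).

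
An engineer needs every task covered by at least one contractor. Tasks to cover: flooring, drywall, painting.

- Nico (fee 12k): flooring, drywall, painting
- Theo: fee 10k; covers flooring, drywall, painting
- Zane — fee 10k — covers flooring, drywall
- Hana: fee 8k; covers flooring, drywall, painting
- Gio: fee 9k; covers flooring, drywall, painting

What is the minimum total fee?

8

This is an integer covering problem.
Hana alone covers flooring, drywall, painting — every task.
Total fee: 8.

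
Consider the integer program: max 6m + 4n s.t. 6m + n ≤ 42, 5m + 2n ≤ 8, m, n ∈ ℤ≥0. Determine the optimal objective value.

(m,n)=(0,4) is feasible, giving 16.
(m,n)=(0,3) is feasible, giving 12.
Maximum is 16 at (m,n)=(0,4).

16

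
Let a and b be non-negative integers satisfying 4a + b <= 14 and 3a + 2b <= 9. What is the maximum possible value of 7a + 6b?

The continuous relaxation peaks at (0, 4.5) with value 27.00; rounding to a feasible lattice point costs some objective.
(a,b)=(1,3): 4·1+1·3=7≤14, 3·1+2·3=9≤9, objective 25.
(a,b)=(0,4): 4·0+1·4=4≤14, 3·0+2·4=8≤9, objective 24.
No feasible integer point exceeds 25.

25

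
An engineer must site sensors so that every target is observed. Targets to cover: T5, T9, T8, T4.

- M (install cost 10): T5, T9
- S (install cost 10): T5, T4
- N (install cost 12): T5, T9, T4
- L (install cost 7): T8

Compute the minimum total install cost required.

19

This is an integer covering problem.
Choose N and L: together they cover T5, T9, T8, T4 — every target.
Total install cost: 12 + 7 = 19.
No cover costs less than 19.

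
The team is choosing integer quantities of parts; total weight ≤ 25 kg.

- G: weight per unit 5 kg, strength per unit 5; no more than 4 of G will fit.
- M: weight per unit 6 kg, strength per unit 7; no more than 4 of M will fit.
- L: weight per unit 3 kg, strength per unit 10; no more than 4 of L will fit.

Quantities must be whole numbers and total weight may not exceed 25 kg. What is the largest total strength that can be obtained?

1×G, 1×M, and 4×L: weight 23 ≤ 25, strength 1·5 + 1·7 + 4·10 = 52.
2×M and 4×L: weight 24 ≤ 25, strength 2·7 + 4·10 = 54.
Best is 54.

54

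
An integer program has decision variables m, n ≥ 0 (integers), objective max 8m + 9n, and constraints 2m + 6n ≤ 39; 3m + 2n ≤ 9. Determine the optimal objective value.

(m,n)=(0,4): 2·0+6·4=24≤39, 3·0+2·4=8≤9, objective 36.
(m,n)=(1,3): 2·1+6·3=20≤39, 3·1+2·3=9≤9, objective 35.
Maximum is 36 at (m,n)=(0,4).

36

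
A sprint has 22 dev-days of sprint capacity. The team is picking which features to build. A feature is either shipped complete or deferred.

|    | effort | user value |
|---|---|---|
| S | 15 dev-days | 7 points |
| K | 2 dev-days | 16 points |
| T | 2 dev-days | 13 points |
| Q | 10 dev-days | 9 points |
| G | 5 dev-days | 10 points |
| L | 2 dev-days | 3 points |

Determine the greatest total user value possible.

This is a 0-1 knapsack instance.
Allowing fractional choices, the relaxed optimum would be about 51.5, but features are indivisible.
K + T + Q + G: effort 2 + 2 + 10 + 5 = 19 ≤ 22, user value 16 + 13 + 9 + 10 = 48.
K + T + Q + G + L: effort 2 + 2 + 10 + 5 + 2 = 21 ≤ 22, user value 16 + 13 + 9 + 10 + 3 = 51.
Best is K, T, Q, G, and L with total user value 51.

51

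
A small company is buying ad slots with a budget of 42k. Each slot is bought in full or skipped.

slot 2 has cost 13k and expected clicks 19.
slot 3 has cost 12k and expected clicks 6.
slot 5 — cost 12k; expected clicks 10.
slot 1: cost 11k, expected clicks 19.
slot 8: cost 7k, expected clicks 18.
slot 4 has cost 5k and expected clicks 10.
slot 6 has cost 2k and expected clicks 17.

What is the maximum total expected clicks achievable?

Allowing fractional choices, the relaxed optimum would be about 86.3, but ad slots are indivisible.
slot 2 + slot 1 + slot 8 + slot 4 + slot 6: cost 13 + 11 + 7 + 5 + 2 = 38 ≤ 42, expected clicks 19 + 19 + 18 + 10 + 17 = 83.
slot 5 + slot 1 + slot 8 + slot 4 + slot 6: cost 12 + 11 + 7 + 5 + 2 = 37 ≤ 42, expected clicks 10 + 19 + 18 + 10 + 17 = 74.
slot 2 + slot 5 + slot 8 + slot 4 + slot 6: cost 13 + 12 + 7 + 5 + 2 = 39 ≤ 42, expected clicks 19 + 10 + 18 + 10 + 17 = 74.
Best is slot 2, slot 1, slot 8, slot 4, and slot 6 with total expected clicks 83.

83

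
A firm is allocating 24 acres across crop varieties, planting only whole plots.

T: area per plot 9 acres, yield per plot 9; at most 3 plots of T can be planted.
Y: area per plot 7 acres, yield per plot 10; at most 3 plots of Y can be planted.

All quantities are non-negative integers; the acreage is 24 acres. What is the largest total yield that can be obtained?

This is a bounded integer knapsack.
Take 3×Y: area 21 ≤ 24, yield 3·10 = 30.
Y has the best ratio (10/7) and is taken to its limit of 3; remaining capacity is filled optimally with the others.

30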